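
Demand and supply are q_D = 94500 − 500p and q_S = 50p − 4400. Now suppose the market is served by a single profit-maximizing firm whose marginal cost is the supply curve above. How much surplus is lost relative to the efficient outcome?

1610.01

In inverse form: demand p = 189 − 0.002q, supply p = 88 + 0.02q.
Competitive equilibrium: 189 − 0.002q = 88 + 0.02q → q* = 4590.90909, p* = 179.81818.
Marginal revenue: MR = 189 − 0.004q. Set MR = MC: 189 − 0.004q = 88 + 0.02q → q_m = 4208.33333.
Price p_m = 189 − 0.002·4208.33333 = 180.58333; MC(q_m) = 88 + 0.02·4208.33333 = 172.16667.
Competitive q* = 4590.90909, so Δq = 382.57576; wedge = 180.58333 − 172.16667 = 8.41666.
Welfare loss = ½ × 382.57576 × 8.41666 = 1610.01.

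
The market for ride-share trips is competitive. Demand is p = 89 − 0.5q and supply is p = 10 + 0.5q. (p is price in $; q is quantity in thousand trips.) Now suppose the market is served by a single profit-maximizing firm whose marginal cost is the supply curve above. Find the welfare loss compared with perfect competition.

Competitive equilibrium: 89 − 0.5q = 10 + 0.5q → q* = 79, p* = 49.5.
Marginal revenue: MR = 89 − q. Set MR = MC: 89 − q = 10 + 0.5q → q_m = 52.6667.
Price p_m = 89 − 0.5·52.6667 = 62.6667; MC(q_m) = 10 + 0.5·52.6667 = 36.3334.
Competitive q* = 79, so Δq = 26.3333; wedge = 62.6667 − 36.3334 = 26.3333.
DWL = ½ × 26.3333 × 26.3333 = $346.72 thousand.

$346.72 thousand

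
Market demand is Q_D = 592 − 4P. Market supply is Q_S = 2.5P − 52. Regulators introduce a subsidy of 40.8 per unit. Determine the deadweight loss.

In inverse form: demand P = 148 − 0.25Q, supply P = 20.8 + 0.4Q.
Competitive equilibrium: 148 − 0.25Q = 20.8 + 0.4Q → Q* = 195.6923, P* = 99.0769.
The subsidy lowers effective supply by 40.8: P = 0.4Q − 20.
New quantity: 148 − 0.25Q = 0.4Q − 20 → Q' = 258.4615.
Overproduction ΔQ = 258.4615 − 195.6923 = 62.7692; wedge = subsidy = 40.8.
Deadweight loss = ½ × 62.7692 × 40.8 = 1280.49.

1280.49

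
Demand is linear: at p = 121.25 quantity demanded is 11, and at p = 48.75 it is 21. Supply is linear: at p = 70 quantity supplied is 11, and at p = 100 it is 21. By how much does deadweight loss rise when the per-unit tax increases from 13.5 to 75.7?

Demand slope = (48.75 − 121.25)/(21 − 11) = −7.25, so p = 201 − 7.25q.
Supply slope = (100 − 70)/(21 − 11) = 3, so p = 37 + 3q.
Competitive equilibrium: 201 − 7.25q = 37 + 3q → q* = 16, p* = 85.
For a per-unit tax t: Δq = t/10.25, so DWL = ½·t·(t/10.25) = t²/20.5.
At t = 13.5: DWL = 8.89. At t = 75.7: DWL = 279.536.
Increase = 279.536 − 8.89 = 270.65.

270.65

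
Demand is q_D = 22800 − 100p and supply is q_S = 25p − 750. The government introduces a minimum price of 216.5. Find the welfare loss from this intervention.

197402.50

In inverse form: demand p = 228 − 0.01q, supply p = 30 + 0.04q.
Competitive equilibrium: 228 − 0.01q = 30 + 0.04q → q* = 3960, p* = 188.4.
At the floor p = 216.5, quantity demanded = (228 − 216.5)/0.01 = 1150.
Sellers' marginal cost at q' = 1150: 30 + 0.04·1150 = 76.
Δq = 3960 − 1150 = 2810; wedge = 216.5 − 76 = 140.5.
DWL = ½ × 2810 × 140.5 = 197402.50.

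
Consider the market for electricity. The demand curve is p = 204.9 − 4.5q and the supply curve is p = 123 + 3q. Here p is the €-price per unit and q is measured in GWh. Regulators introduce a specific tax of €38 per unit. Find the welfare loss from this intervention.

Competitive equilibrium: 204.9 − 4.5q = 123 + 3q → q* = 10.92, p* = 155.76.
With the tax, the buyer price exceeds the seller price by 38: (204.9 − 4.5q) − (123 + 3q) = 38 → q' = 5.8533.
Δq = 10.92 − 5.8533 = 5.0667; the wedge equals the tax, 38.
The triangle = ½ × 5.0667 × 38 = €96.27.

€96.27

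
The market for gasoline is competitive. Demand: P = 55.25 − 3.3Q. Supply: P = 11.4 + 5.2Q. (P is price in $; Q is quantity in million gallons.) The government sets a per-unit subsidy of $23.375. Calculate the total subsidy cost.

$184.87 million

Competitive equilibrium: 55.25 − 3.3Q = 11.4 + 5.2Q → Q* = 5.1588, P* = 38.2259.
The subsidy lowers effective supply by 23.375: P = 5.2Q − 11.975.
New quantity: 55.25 − 3.3Q = 5.2Q − 11.975 → Q' = 7.9088.
Total subsidy cost = 23.375 × 7.9088 = $184.87 million.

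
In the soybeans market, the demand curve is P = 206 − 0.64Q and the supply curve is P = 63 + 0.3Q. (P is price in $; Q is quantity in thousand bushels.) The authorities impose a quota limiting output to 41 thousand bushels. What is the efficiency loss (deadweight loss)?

$5804.20 thousand

Competitive equilibrium: 206 − 0.64Q = 63 + 0.3Q → Q* = 152.1277, P* = 108.6383.
At Q = 41: demand price = 206 − 0.64·41 = 179.76; supply price = 63 + 0.3·41 = 75.3.
ΔQ = 152.1277 − 41 = 111.1277; wedge = 179.76 − 75.3 = 104.46.
DWL = ½ × 111.1277 × 104.46 = $5804.20 thousand.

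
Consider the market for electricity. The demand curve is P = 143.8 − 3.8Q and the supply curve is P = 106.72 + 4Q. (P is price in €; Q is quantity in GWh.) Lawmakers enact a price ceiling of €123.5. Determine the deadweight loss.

Competitive equilibrium: 143.8 − 3.8Q = 106.72 + 4Q → Q* = 4.7538, P* = 125.7354.
At the ceiling P = 123.5, quantity supplied = (123.5 − 106.72)/4 = 4.195.
Willingness to pay at Q' = 4.195: 143.8 − 3.8·4.195 = 127.859.
ΔQ = 4.7538 − 4.195 = 0.5588; wedge = 127.859 − 123.5 = 4.359.
Deadweight loss = ½ × 0.5588 × 4.359 = €1.22.

€1.22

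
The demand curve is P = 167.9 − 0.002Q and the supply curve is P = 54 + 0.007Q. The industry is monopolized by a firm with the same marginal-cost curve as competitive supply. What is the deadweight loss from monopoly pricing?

Competitive equilibrium: 167.9 − 0.002Q = 54 + 0.007Q → Q* = 12655.55556, P* = 142.58889.
Marginal revenue: MR = 167.9 − 0.004Q. Set MR = MC: 167.9 − 0.004Q = 54 + 0.007Q → Q_m = 10354.54545.
Price P_m = 167.9 − 0.002·10354.54545 = 147.19091; MC(Q_m) = 54 + 0.007·10354.54545 = 126.48182.
Competitive Q* = 12655.55556, so ΔQ = 2301.01011; wedge = 147.19091 − 126.48182 = 20.70909.
The triangle = ½ × 2301.01011 × 20.70909 = 23825.91.

23825.91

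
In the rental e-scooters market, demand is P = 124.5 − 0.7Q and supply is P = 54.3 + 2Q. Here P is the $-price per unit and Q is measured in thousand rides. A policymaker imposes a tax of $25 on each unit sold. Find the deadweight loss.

$115.74 thousand

Competitive equilibrium: 124.5 − 0.7Q = 54.3 + 2Q → Q* = 26, P* = 106.3.
With the tax, the buyer price exceeds the seller price by 25: (124.5 − 0.7Q) − (54.3 + 2Q) = 25 → Q' = 16.7407.
ΔQ = 26 − 16.7407 = 9.2593; the wedge equals the tax, 25.
Deadweight loss = ½ × 9.2593 × 25 = $115.74 thousand.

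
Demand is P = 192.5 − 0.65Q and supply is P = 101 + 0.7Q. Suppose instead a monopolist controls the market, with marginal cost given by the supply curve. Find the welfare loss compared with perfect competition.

327.53

Competitive equilibrium: 192.5 − 0.65Q = 101 + 0.7Q → Q* = 67.7778, P* = 148.4444.
Marginal revenue: MR = 192.5 − 1.3Q. Set MR = MC: 192.5 − 1.3Q = 101 + 0.7Q → Q_m = 45.75.
Price P_m = 192.5 − 0.65·45.75 = 162.7625; MC(Q_m) = 101 + 0.7·45.75 = 133.025.
Competitive Q* = 67.7778, so ΔQ = 22.0278; wedge = 162.7625 − 133.025 = 29.7375.
Deadweight loss = ½ × 22.0278 × 29.7375 = 327.53.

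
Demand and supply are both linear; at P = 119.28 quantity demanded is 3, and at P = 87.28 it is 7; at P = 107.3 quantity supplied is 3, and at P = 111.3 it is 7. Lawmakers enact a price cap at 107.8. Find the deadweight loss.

3.11

Demand slope = (87.28 − 119.28)/(7 − 3) = −8, so P = 143.28 − 8Q.
Supply slope = (111.3 − 107.3)/(7 − 3) = 1, so P = 104.3 + Q.
Competitive equilibrium: 143.28 − 8Q = 104.3 + Q → Q* = 4.3311, P* = 108.6311.
At the ceiling P = 107.8, quantity supplied = (107.8 − 104.3)/1 = 3.5.
Willingness to pay at Q' = 3.5: 143.28 − 8·3.5 = 115.28.
ΔQ = 4.3311 − 3.5 = 0.8311; wedge = 115.28 − 107.8 = 7.48.
Welfare loss = ½ × 0.8311 × 7.48 = 3.11.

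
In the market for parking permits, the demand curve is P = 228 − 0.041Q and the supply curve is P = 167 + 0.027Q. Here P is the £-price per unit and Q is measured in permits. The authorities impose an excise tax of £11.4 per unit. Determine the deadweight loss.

Competitive equilibrium: 228 − 0.041Q = 167 + 0.027Q → Q* = 897.0588, P* = 191.2206.
With the tax, the buyer price exceeds the seller price by 11.4: (228 − 0.041Q) − (167 + 0.027Q) = 11.4 → Q' = 729.4118.
ΔQ = 897.0588 − 729.4118 = 167.647; the wedge equals the tax, 11.4.
Deadweight loss = ½ × 167.647 × 11.4 = £955.59.

£955.59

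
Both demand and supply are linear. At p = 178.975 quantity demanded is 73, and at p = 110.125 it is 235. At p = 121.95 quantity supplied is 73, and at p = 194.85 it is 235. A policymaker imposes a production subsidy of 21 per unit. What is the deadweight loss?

252

Demand slope = (110.125 − 178.975)/(235 − 73) = −0.425, so p = 210 − 0.425q.
Supply slope = (194.85 − 121.95)/(235 − 73) = 0.45, so p = 89.1 + 0.45q.
Competitive equilibrium: 210 − 0.425q = 89.1 + 0.45q → q* = 138.1714, p* = 151.2771.
The subsidy lowers effective supply by 21: p = 68.1 + 0.45q.
New quantity: 210 − 0.425q = 68.1 + 0.45q → q' = 162.1714.
Overproduction Δq = 162.1714 − 138.1714 = 24; wedge = subsidy = 21.
Deadweight loss = ½ × 24 × 21 = 252.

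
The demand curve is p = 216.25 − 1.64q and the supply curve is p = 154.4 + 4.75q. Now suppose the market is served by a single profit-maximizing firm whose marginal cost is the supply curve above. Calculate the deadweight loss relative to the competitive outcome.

12.49

Competitive equilibrium: 216.25 − 1.64q = 154.4 + 4.75q → q* = 9.6792, p* = 200.3761.
Marginal revenue: MR = 216.25 − 3.28q. Set MR = MC: 216.25 − 3.28q = 154.4 + 4.75q → q_m = 7.7024.
Price p_m = 216.25 − 1.64·7.7024 = 203.6181; MC(q_m) = 154.4 + 4.75·7.7024 = 190.9864.
Competitive q* = 9.6792, so Δq = 1.9768; wedge = 203.6181 − 190.9864 = 12.6317.
Deadweight loss = ½ × 1.9768 × 12.6317 = 12.49.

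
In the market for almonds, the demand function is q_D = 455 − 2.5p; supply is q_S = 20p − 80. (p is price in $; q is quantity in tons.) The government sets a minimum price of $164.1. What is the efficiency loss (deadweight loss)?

$27689.52

In inverse form: demand p = 182 − 0.4q, supply p = 4 + 0.05q.
Competitive equilibrium: 182 − 0.4q = 4 + 0.05q → q* = 395.5556, p* = 23.7778.
At the floor p = 164.1, quantity demanded = (182 − 164.1)/0.4 = 44.75.
Sellers' marginal cost at q' = 44.75: 4 + 0.05·44.75 = 6.2375.
Δq = 395.5556 − 44.75 = 350.8056; wedge = 164.1 − 6.2375 = 157.8625.
The triangle = ½ × 350.8056 × 157.8625 = $27689.52.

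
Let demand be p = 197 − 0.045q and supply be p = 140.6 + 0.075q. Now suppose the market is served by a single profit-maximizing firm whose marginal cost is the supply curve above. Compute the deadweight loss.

985.83

Competitive equilibrium: 197 − 0.045q = 140.6 + 0.075q → q* = 470, p* = 175.85.
Marginal revenue: MR = 197 − 0.09q. Set MR = MC: 197 − 0.09q = 140.6 + 0.075q → q_m = 341.8182.
Price p_m = 197 − 0.045·341.8182 = 181.6182; MC(q_m) = 140.6 + 0.075·341.8182 = 166.2364.
Competitive q* = 470, so Δq = 128.1818; wedge = 181.6182 − 166.2364 = 15.3818.
DWL = ½ × 128.1818 × 15.3818 = 985.83.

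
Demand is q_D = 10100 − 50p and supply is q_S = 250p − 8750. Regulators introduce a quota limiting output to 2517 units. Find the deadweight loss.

In inverse form: demand p = 202 − 0.02q, supply p = 35 + 0.004q.
Competitive equilibrium: 202 − 0.02q = 35 + 0.004q → q* = 6958.3333, p* = 62.8333.
At q = 2517: demand price = 202 − 0.02·2517 = 151.66; supply price = 35 + 0.004·2517 = 45.068.
Δq = 6958.3333 − 2517 = 4441.3333; wedge = 151.66 − 45.068 = 106.592.
Deadweight loss = ½ × 4441.3333 × 106.592 = 236705.30.

236705.30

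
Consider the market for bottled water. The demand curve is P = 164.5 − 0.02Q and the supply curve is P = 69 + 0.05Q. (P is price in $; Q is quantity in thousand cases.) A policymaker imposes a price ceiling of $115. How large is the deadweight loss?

$6908.64 thousand

Competitive equilibrium: 164.5 − 0.02Q = 69 + 0.05Q → Q* = 1364.2857, P* = 137.2143.
At the ceiling P = 115, quantity supplied = (115 − 69)/0.05 = 920.
Willingness to pay at Q' = 920: 164.5 − 0.02·920 = 146.1.
ΔQ = 1364.2857 − 920 = 444.2857; wedge = 146.1 − 115 = 31.1.
DWL = ½ × 444.2857 × 31.1 = $6908.64 thousand.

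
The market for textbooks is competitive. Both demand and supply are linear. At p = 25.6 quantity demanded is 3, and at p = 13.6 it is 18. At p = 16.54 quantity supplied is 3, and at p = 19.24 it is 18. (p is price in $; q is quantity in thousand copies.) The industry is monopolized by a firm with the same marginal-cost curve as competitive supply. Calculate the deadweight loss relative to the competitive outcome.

Demand slope = (13.6 − 25.6)/(18 − 3) = −0.8, so p = 28 − 0.8q.
Supply slope = (19.24 − 16.54)/(18 − 3) = 0.18, so p = 16 + 0.18q.
Competitive equilibrium: 28 − 0.8q = 16 + 0.18q → q* = 12.2449, p* = 18.2041.
Marginal revenue: MR = 28 − 1.6q. Set MR = MC: 28 − 1.6q = 16 + 0.18q → q_m = 6.7416.
Price p_m = 28 − 0.8·6.7416 = 22.6067; MC(q_m) = 16 + 0.18·6.7416 = 17.2135.
Competitive q* = 12.2449, so Δq = 5.5033; wedge = 22.6067 − 17.2135 = 5.3932.
Welfare loss = ½ × 5.5033 × 5.3932 = $14.84 thousand.

$14.84 thousand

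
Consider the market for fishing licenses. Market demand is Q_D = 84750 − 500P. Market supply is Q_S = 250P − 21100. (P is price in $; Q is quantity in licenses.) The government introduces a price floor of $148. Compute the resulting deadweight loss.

In inverse form: demand P = 169.5 − 0.002Q, supply P = 84.4 + 0.004Q.
Competitive equilibrium: 169.5 − 0.002Q = 84.4 + 0.004Q → Q* = 14183.3333, P* = 141.1333.
At the floor P = 148, quantity demanded = (169.5 − 148)/0.002 = 10750.
Sellers' marginal cost at Q' = 10750: 84.4 + 0.004·10750 = 127.4.
ΔQ = 14183.3333 − 10750 = 3433.3333; wedge = 148 − 127.4 = 20.6.
The triangle = ½ × 3433.3333 × 20.6 = $35363.33.

$35363.33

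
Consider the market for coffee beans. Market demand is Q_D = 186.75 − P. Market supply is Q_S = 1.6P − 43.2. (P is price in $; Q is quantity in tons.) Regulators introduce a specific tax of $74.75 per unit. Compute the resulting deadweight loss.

In inverse form: demand P = 186.75 − Q, supply P = 27 + 0.625Q.
Competitive equilibrium: 186.75 − Q = 27 + 0.625Q → Q* = 98.3077, P* = 88.4423.
With the tax, the buyer price exceeds the seller price by 74.75: (186.75 − Q) − (27 + 0.625Q) = 74.75 → Q' = 52.3077.
ΔQ = 98.3077 − 52.3077 = 46; the wedge equals the tax, 74.75.
DWL = ½ × 46 × 74.75 = $1719.25.

$1719.25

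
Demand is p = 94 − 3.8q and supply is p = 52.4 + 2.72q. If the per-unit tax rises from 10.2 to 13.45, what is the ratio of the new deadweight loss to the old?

1.739

Competitive equilibrium: 94 − 3.8q = 52.4 + 2.72q → q* = 6.3804, p* = 69.7546.
For a per-unit tax t: Δq = t/6.52, so DWL = ½·t·(t/6.52) = t²/13.04.
At t = 10.2: DWL = 7.979. At t = 13.45: DWL = 13.873.
Ratio = (13.45/10.2)² = 1.739.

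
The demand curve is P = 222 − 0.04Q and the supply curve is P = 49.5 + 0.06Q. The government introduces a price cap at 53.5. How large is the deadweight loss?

137503.47

Competitive equilibrium: 222 − 0.04Q = 49.5 + 0.06Q → Q* = 1725, P* = 153.
At the ceiling P = 53.5, quantity supplied = (53.5 − 49.5)/0.06 = 66.66667.
Willingness to pay at Q' = 66.66667: 222 − 0.04·66.66667 = 219.33333.
ΔQ = 1725 − 66.66667 = 1658.33333; wedge = 219.33333 − 53.5 = 165.83333.
Welfare loss = ½ × 1658.33333 × 165.83333 = 137503.47.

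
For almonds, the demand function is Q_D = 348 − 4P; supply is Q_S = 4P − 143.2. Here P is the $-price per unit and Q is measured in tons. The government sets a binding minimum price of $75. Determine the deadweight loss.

In inverse form: demand P = 87 − 0.25Q, supply P = 35.8 + 0.25Q.
Competitive equilibrium: 87 − 0.25Q = 35.8 + 0.25Q → Q* = 102.4, P* = 61.4.
At the floor P = 75, quantity demanded = (87 − 75)/0.25 = 48.
Sellers' marginal cost at Q' = 48: 35.8 + 0.25·48 = 47.8.
ΔQ = 102.4 − 48 = 54.4; wedge = 75 − 47.8 = 27.2.
Deadweight loss = ½ × 54.4 × 27.2 = $739.84.

$739.84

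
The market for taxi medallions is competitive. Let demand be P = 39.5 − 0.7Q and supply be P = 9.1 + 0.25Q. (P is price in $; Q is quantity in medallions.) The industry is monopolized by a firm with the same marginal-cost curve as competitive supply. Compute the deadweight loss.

Competitive equilibrium: 39.5 − 0.7Q = 9.1 + 0.25Q → Q* = 32, P* = 17.1.
Marginal revenue: MR = 39.5 − 1.4Q. Set MR = MC: 39.5 − 1.4Q = 9.1 + 0.25Q → Q_m = 18.4242.
Price P_m = 39.5 − 0.7·18.4242 = 26.6031; MC(Q_m) = 9.1 + 0.25·18.4242 = 13.7061.
Competitive Q* = 32, so ΔQ = 13.5758; wedge = 26.6031 − 13.7061 = 12.897.
DWL = ½ × 13.5758 × 12.897 = $87.54.

$87.54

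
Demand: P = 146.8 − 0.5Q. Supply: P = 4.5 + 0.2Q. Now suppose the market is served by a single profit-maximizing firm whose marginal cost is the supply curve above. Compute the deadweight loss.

2511.07

Competitive equilibrium: 146.8 − 0.5Q = 4.5 + 0.2Q → Q* = 203.2857, P* = 45.1571.
Marginal revenue: MR = 146.8 − Q. Set MR = MC: 146.8 − Q = 4.5 + 0.2Q → Q_m = 118.5833.
Price P_m = 146.8 − 0.5·118.5833 = 87.5084; MC(Q_m) = 4.5 + 0.2·118.5833 = 28.2167.
Competitive Q* = 203.2857, so ΔQ = 84.7024; wedge = 87.5084 − 28.2167 = 59.2917.
The triangle = ½ × 84.7024 × 59.2917 = 2511.07.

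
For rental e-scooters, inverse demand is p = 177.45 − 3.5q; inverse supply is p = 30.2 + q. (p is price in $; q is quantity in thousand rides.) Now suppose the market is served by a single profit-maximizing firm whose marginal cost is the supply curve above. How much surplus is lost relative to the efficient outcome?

$461.13 thousand

Competitive equilibrium: 177.45 − 3.5q = 30.2 + q → q* = 32.7222, p* = 62.9222.
Marginal revenue: MR = 177.45 − 7q. Set MR = MC: 177.45 − 7q = 30.2 + q → q_m = 18.4063.
Price p_m = 177.45 − 3.5·18.4063 = 113.028; MC(q_m) = 30.2 + 1·18.4063 = 48.6063.
Competitive q* = 32.7222, so Δq = 14.3159; wedge = 113.028 − 48.6063 = 64.4217.
DWL = ½ × 14.3159 × 64.4217 = $461.13 thousand.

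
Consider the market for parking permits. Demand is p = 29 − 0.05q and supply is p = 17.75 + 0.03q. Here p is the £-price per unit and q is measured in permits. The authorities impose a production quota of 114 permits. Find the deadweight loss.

Competitive equilibrium: 29 − 0.05q = 17.75 + 0.03q → q* = 140.625, p* = 21.9688.
At q = 114: demand price = 29 − 0.05·114 = 23.3; supply price = 17.75 + 0.03·114 = 21.17.
Δq = 140.625 − 114 = 26.625; wedge = 23.3 − 21.17 = 2.13.
Welfare loss = ½ × 26.625 × 2.13 = £28.36.

£28.36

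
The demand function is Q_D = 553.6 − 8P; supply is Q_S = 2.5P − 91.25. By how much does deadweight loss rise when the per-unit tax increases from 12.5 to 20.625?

256.32

In inverse form: demand P = 69.2 − 0.125Q, supply P = 36.5 + 0.4Q.
Competitive equilibrium: 69.2 − 0.125Q = 36.5 + 0.4Q → Q* = 62.2857, P* = 61.4143.
For a per-unit tax t: ΔQ = t/0.525, so DWL = ½·t·(t/0.525) = t²/1.05.
At t = 12.5: DWL = 148.81. At t = 20.625: DWL = 405.134.
Increase = 405.134 − 148.81 = 256.32.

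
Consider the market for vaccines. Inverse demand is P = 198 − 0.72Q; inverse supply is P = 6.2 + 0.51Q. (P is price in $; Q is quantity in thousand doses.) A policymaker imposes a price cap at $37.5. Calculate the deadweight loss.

$5499.36 thousand

Competitive equilibrium: 198 − 0.72Q = 6.2 + 0.51Q → Q* = 155.93496, P* = 85.72683.
At the ceiling P = 37.5, quantity supplied = (37.5 − 6.2)/0.51 = 61.37255.
Willingness to pay at Q' = 61.37255: 198 − 0.72·61.37255 = 153.81176.
ΔQ = 155.93496 − 61.37255 = 94.56241; wedge = 153.81176 − 37.5 = 116.31176.
Deadweight loss = ½ × 94.56241 × 116.31176 = $5499.36 thousand.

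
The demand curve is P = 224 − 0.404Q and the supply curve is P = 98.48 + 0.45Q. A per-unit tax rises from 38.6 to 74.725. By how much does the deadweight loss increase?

2396.88

Competitive equilibrium: 224 − 0.404Q = 98.48 + 0.45Q → Q* = 146.9789, P* = 164.6205.
For a per-unit tax t: ΔQ = t/0.854, so DWL = ½·t·(t/0.854) = t²/1.708.
At t = 38.6: DWL = 872.342. At t = 74.725: DWL = 3269.219.
Increase = 3269.219 − 872.342 = 2396.88.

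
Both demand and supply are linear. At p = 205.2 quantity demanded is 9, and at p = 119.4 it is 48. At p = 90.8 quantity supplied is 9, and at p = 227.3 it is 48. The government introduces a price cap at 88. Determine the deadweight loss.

1241.36

Demand slope = (119.4 − 205.2)/(48 − 9) = −2.2, so p = 225 − 2.2q.
Supply slope = (227.3 − 90.8)/(48 − 9) = 3.5, so p = 59.3 + 3.5q.
Competitive equilibrium: 225 − 2.2q = 59.3 + 3.5q → q* = 29.0702, p* = 161.0456.
At the ceiling p = 88, quantity supplied = (88 − 59.3)/3.5 = 8.2.
Willingness to pay at q' = 8.2: 225 − 2.2·8.2 = 206.96.
Δq = 29.0702 − 8.2 = 20.8702; wedge = 206.96 − 88 = 118.96.
The triangle = ½ × 20.8702 × 118.96 = 1241.36.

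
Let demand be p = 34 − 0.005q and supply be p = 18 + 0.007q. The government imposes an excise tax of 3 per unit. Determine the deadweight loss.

375

Competitive equilibrium: 34 − 0.005q = 18 + 0.007q → q* = 1333.3333, p* = 27.3333.
With the tax, the buyer price exceeds the seller price by 3: (34 − 0.005q) − (18 + 0.007q) = 3 → q' = 1083.3333.
Δq = 1333.3333 − 1083.3333 = 250; the wedge equals the tax, 3.
Deadweight loss = ½ × 250 × 3 = 375.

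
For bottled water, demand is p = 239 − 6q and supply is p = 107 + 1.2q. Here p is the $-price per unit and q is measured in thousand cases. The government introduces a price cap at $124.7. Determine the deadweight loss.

Competitive equilibrium: 239 − 6q = 107 + 1.2q → q* = 18.3333, p* = 129.
At the ceiling p = 124.7, quantity supplied = (124.7 − 107)/1.2 = 14.75.
Willingness to pay at q' = 14.75: 239 − 6·14.75 = 150.5.
Δq = 18.3333 − 14.75 = 3.5833; wedge = 150.5 − 124.7 = 25.8.
Deadweight loss = ½ × 3.5833 × 25.8 = $46.225 thousand.

$46.225 thousand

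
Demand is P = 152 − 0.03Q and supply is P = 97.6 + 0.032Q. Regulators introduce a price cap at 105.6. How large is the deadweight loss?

12203.31

Competitive equilibrium: 152 − 0.03Q = 97.6 + 0.032Q → Q* = 877.4194, P* = 125.6774.
At the ceiling P = 105.6, quantity supplied = (105.6 − 97.6)/0.032 = 250.
Willingness to pay at Q' = 250: 152 − 0.03·250 = 144.5.
ΔQ = 877.4194 − 250 = 627.4194; wedge = 144.5 − 105.6 = 38.9.
Welfare loss = ½ × 627.4194 × 38.9 = 12203.31.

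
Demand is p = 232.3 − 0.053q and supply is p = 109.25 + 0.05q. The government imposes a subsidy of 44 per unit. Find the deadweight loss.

9398.06

Competitive equilibrium: 232.3 − 0.053q = 109.25 + 0.05q → q* = 1194.6602, p* = 168.983.
The subsidy lowers effective supply by 44: p = 65.25 + 0.05q.
New quantity: 232.3 − 0.053q = 65.25 + 0.05q → q' = 1621.8447.
Overproduction Δq = 1621.8447 − 1194.6602 = 427.1845; wedge = subsidy = 44.
Welfare loss = ½ × 427.1845 × 44 = 9398.06.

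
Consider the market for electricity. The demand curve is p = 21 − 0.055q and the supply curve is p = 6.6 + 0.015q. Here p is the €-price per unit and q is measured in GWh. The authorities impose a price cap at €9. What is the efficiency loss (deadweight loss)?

Competitive equilibrium: 21 − 0.055q = 6.6 + 0.015q → q* = 205.7143, p* = 9.6857.
At the ceiling p = 9, quantity supplied = (9 − 6.6)/0.015 = 160.
Willingness to pay at q' = 160: 21 − 0.055·160 = 12.2.
Δq = 205.7143 − 160 = 45.7143; wedge = 12.2 − 9 = 3.2.
The triangle = ½ × 45.7143 × 3.2 = €73.14.

€73.14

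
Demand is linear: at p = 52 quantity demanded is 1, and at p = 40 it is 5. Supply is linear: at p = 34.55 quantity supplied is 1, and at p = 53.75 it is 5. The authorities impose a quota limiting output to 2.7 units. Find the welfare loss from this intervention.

1.13

Demand slope = (40 − 52)/(5 − 1) = −3, so p = 55 − 3q.
Supply slope = (53.75 − 34.55)/(5 − 1) = 4.8, so p = 29.75 + 4.8q.
Competitive equilibrium: 55 − 3q = 29.75 + 4.8q → q* = 3.2372, p* = 45.2885.
At q = 2.7: demand price = 55 − 3·2.7 = 46.9; supply price = 29.75 + 4.8·2.7 = 42.71.
Δq = 3.2372 − 2.7 = 0.5372; wedge = 46.9 − 42.71 = 4.19.
Deadweight loss = ½ × 0.5372 × 4.19 = 1.13.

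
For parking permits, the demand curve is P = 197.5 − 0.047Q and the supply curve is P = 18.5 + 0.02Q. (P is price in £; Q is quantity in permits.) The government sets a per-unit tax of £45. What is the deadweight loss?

Competitive equilibrium: 197.5 − 0.047Q = 18.5 + 0.02Q → Q* = 2671.6418, P* = 71.9328.
With the tax, the buyer price exceeds the seller price by 45: (197.5 − 0.047Q) − (18.5 + 0.02Q) = 45 → Q' = 2000.
ΔQ = 2671.6418 − 2000 = 671.6418; the wedge equals the tax, 45.
Welfare loss = ½ × 671.6418 × 45 = £15111.94.

£15111.94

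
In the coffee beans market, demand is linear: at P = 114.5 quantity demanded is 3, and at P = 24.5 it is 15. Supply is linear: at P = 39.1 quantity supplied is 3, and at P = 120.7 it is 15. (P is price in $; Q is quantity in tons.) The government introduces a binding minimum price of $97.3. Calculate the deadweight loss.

Demand slope = (24.5 − 114.5)/(15 − 3) = −7.5, so P = 137 − 7.5Q.
Supply slope = (120.7 − 39.1)/(15 − 3) = 6.8, so P = 18.7 + 6.8Q.
Competitive equilibrium: 137 − 7.5Q = 18.7 + 6.8Q → Q* = 8.2727, P* = 74.9545.
At the floor P = 97.3, quantity demanded = (137 − 97.3)/7.5 = 5.2933.
Sellers' marginal cost at Q' = 5.2933: 18.7 + 6.8·5.2933 = 54.6944.
ΔQ = 8.2727 − 5.2933 = 2.9794; wedge = 97.3 − 54.6944 = 42.6056.
DWL = ½ × 2.9794 × 42.6056 = $63.47.

$63.47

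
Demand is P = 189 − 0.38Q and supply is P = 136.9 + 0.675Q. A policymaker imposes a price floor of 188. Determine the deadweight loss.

Competitive equilibrium: 189 − 0.38Q = 136.9 + 0.675Q → Q* = 49.3839, P* = 170.2341.
At the floor P = 188, quantity demanded = (189 − 188)/0.38 = 2.6316.
Sellers' marginal cost at Q' = 2.6316: 136.9 + 0.675·2.6316 = 138.6763.
ΔQ = 49.3839 − 2.6316 = 46.7523; wedge = 188 − 138.6763 = 49.3237.
DWL = ½ × 46.7523 × 49.3237 = 1153.

1153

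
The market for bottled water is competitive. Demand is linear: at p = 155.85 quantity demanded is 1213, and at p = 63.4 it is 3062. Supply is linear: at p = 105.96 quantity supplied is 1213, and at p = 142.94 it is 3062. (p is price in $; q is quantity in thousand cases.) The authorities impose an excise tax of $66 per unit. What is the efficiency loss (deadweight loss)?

Demand slope = (63.4 − 155.85)/(3062 − 1213) = −0.05, so p = 216.5 − 0.05q.
Supply slope = (142.94 − 105.96)/(3062 − 1213) = 0.02, so p = 81.7 + 0.02q.
Competitive equilibrium: 216.5 − 0.05q = 81.7 + 0.02q → q* = 1925.7143, p* = 120.2143.
With the tax, the buyer price exceeds the seller price by 66: (216.5 − 0.05q) − (81.7 + 0.02q) = 66 → q' = 982.8571.
Δq = 1925.7143 − 982.8571 = 942.8572; the wedge equals the tax, 66.
Deadweight loss = ½ × 942.8572 × 66 = $31114.29 thousand.

$31114.29 thousand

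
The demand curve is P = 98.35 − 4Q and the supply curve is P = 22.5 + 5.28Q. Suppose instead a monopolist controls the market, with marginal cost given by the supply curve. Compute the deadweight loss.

Competitive equilibrium: 98.35 − 4Q = 22.5 + 5.28Q → Q* = 8.1735, P* = 65.656.
Marginal revenue: MR = 98.35 − 8Q. Set MR = MC: 98.35 − 8Q = 22.5 + 5.28Q → Q_m = 5.7116.
Price P_m = 98.35 − 4·5.7116 = 75.5036; MC(Q_m) = 22.5 + 5.28·5.7116 = 52.6572.
Competitive Q* = 8.1735, so ΔQ = 2.4619; wedge = 75.5036 − 52.6572 = 22.8464.
The triangle = ½ × 2.4619 × 22.8464 = 28.12.

28.12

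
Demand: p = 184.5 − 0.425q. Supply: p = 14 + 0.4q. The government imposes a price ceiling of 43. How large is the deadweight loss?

Competitive equilibrium: 184.5 − 0.425q = 14 + 0.4q → q* = 206.6667, p* = 96.6667.
At the ceiling p = 43, quantity supplied = (43 − 14)/0.4 = 72.5.
Willingness to pay at q' = 72.5: 184.5 − 0.425·72.5 = 153.6875.
Δq = 206.6667 − 72.5 = 134.1667; wedge = 153.6875 − 43 = 110.6875.
Deadweight loss = ½ × 134.1667 × 110.6875 = 7425.29.

7425.29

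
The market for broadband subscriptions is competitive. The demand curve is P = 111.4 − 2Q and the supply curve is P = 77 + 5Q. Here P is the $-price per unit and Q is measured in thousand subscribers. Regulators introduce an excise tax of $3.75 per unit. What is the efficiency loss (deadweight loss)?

$1 thousand

Competitive equilibrium: 111.4 − 2Q = 77 + 5Q → Q* = 4.9143, P* = 101.5714.
With the tax, the buyer price exceeds the seller price by 3.75: (111.4 − 2Q) − (77 + 5Q) = 3.75 → Q' = 4.3786.
ΔQ = 4.9143 − 4.3786 = 0.5357; the wedge equals the tax, 3.75.
DWL = ½ × 0.5357 × 3.75 = $1 thousand.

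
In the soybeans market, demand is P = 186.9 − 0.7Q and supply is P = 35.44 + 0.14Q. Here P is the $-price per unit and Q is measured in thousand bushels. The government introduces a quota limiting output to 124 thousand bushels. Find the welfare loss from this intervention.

$1331.72 thousand

Competitive equilibrium: 186.9 − 0.7Q = 35.44 + 0.14Q → Q* = 180.3095, P* = 60.6833.
At Q = 124: demand price = 186.9 − 0.7·124 = 100.1; supply price = 35.44 + 0.14·124 = 52.8.
ΔQ = 180.3095 − 124 = 56.3095; wedge = 100.1 − 52.8 = 47.3.
The triangle = ½ × 56.3095 × 47.3 = $1331.72 thousand.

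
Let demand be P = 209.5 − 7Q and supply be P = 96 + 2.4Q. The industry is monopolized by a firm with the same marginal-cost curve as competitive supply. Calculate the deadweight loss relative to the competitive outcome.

124.84

Competitive equilibrium: 209.5 − 7Q = 96 + 2.4Q → Q* = 12.0745, P* = 124.9787.
Marginal revenue: MR = 209.5 − 14Q. Set MR = MC: 209.5 − 14Q = 96 + 2.4Q → Q_m = 6.9207.
Price P_m = 209.5 − 7·6.9207 = 161.0551; MC(Q_m) = 96 + 2.4·6.9207 = 112.6097.
Competitive Q* = 12.0745, so ΔQ = 5.1538; wedge = 161.0551 − 112.6097 = 48.4454.
Welfare loss = ½ × 5.1538 × 48.4454 = 124.84.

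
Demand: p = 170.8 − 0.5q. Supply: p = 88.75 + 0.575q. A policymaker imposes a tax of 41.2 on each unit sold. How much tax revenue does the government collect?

Competitive equilibrium: 170.8 − 0.5q = 88.75 + 0.575q → q* = 76.3256, p* = 132.6372.
With the tax, the buyer price exceeds the seller price by 41.2: (170.8 − 0.5q) − (88.75 + 0.575q) = 41.2 → q' = 38.
Tax revenue = 41.2 × 38 = 1565.60.

1565.60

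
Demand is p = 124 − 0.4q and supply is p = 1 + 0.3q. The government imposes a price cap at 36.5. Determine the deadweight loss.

1152.40

Competitive equilibrium: 124 − 0.4q = 1 + 0.3q → q* = 175.7143, p* = 53.7143.
At the ceiling p = 36.5, quantity supplied = (36.5 − 1)/0.3 = 118.3333.
Willingness to pay at q' = 118.3333: 124 − 0.4·118.3333 = 76.6667.
Δq = 175.7143 − 118.3333 = 57.381; wedge = 76.6667 − 36.5 = 40.1667.
DWL = ½ × 57.381 × 40.1667 = 1152.40.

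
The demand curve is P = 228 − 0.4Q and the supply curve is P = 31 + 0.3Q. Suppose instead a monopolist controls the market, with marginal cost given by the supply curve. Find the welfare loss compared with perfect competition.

3665.55

Competitive equilibrium: 228 − 0.4Q = 31 + 0.3Q → Q* = 281.4286, P* = 115.4286.
Marginal revenue: MR = 228 − 0.8Q. Set MR = MC: 228 − 0.8Q = 31 + 0.3Q → Q_m = 179.0909.
Price P_m = 228 − 0.4·179.0909 = 156.3636; MC(Q_m) = 31 + 0.3·179.0909 = 84.7273.
Competitive Q* = 281.4286, so ΔQ = 102.3377; wedge = 156.3636 − 84.7273 = 71.6363.
Welfare loss = ½ × 102.3377 × 71.6363 = 3665.55.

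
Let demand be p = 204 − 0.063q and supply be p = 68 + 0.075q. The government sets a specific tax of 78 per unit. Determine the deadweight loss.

22043.48

Competitive equilibrium: 204 − 0.063q = 68 + 0.075q → q* = 985.50725, p* = 141.91304.
With the tax, the buyer price exceeds the seller price by 78: (204 − 0.063q) − (68 + 0.075q) = 78 → q' = 420.28986.
Δq = 985.50725 − 420.28986 = 565.21739; the wedge equals the tax, 78.
Deadweight loss = ½ × 565.21739 × 78 = 22043.48.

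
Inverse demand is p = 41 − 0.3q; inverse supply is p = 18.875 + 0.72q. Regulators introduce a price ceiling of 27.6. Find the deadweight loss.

46.74

Competitive equilibrium: 41 − 0.3q = 18.875 + 0.72q → q* = 21.6912, p* = 34.4926.
At the ceiling p = 27.6, quantity supplied = (27.6 − 18.875)/0.72 = 12.1181.
Willingness to pay at q' = 12.1181: 41 − 0.3·12.1181 = 37.3646.
Δq = 21.6912 − 12.1181 = 9.5731; wedge = 37.3646 − 27.6 = 9.7646.
The triangle = ½ × 9.5731 × 9.7646 = 46.74.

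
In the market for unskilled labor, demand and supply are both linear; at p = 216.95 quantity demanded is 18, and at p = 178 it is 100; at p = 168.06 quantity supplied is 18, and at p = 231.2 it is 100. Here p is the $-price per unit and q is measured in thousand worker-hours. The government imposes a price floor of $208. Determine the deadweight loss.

$259.75 thousand

Demand slope = (178 − 216.95)/(100 − 18) = −0.475, so p = 225.5 − 0.475q.
Supply slope = (231.2 − 168.06)/(100 − 18) = 0.77, so p = 154.2 + 0.77q.
Competitive equilibrium: 225.5 − 0.475q = 154.2 + 0.77q → q* = 57.2691, p* = 198.2972.
At the floor p = 208, quantity demanded = (225.5 − 208)/0.475 = 36.8421.
Sellers' marginal cost at q' = 36.8421: 154.2 + 0.77·36.8421 = 182.5684.
Δq = 57.2691 − 36.8421 = 20.427; wedge = 208 − 182.5684 = 25.4316.
Deadweight loss = ½ × 20.427 × 25.4316 = $259.75 thousand.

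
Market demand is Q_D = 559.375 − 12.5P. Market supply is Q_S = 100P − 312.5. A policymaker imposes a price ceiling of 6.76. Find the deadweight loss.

441.045

In inverse form: demand P = 44.75 − 0.08Q, supply P = 3.125 + 0.01Q.
Competitive equilibrium: 44.75 − 0.08Q = 3.125 + 0.01Q → Q* = 462.5, P* = 7.75.
At the ceiling P = 6.76, quantity supplied = (6.76 − 3.125)/0.01 = 363.5.
Willingness to pay at Q' = 363.5: 44.75 − 0.08·363.5 = 15.67.
ΔQ = 462.5 − 363.5 = 99; wedge = 15.67 − 6.76 = 8.91.
Deadweight loss = ½ × 99 × 8.91 = 441.045.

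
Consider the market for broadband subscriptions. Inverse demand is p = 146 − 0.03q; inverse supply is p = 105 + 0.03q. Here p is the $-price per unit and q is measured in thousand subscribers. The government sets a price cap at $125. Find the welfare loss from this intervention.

$8.33 thousand

Competitive equilibrium: 146 − 0.03q = 105 + 0.03q → q* = 683.3333, p* = 125.5.
At the ceiling p = 125, quantity supplied = (125 − 105)/0.03 = 666.6667.
Willingness to pay at q' = 666.6667: 146 − 0.03·666.6667 = 126.
Δq = 683.3333 − 666.6667 = 16.6666; wedge = 126 − 125 = 1.
DWL = ½ × 16.6666 × 1 = $8.33 thousand.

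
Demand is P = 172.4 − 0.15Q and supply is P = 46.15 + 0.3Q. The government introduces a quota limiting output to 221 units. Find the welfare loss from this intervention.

798.04

Competitive equilibrium: 172.4 − 0.15Q = 46.15 + 0.3Q → Q* = 280.55556, P* = 130.31667.
At Q = 221: demand price = 172.4 − 0.15·221 = 139.25; supply price = 46.15 + 0.3·221 = 112.45.
ΔQ = 280.55556 − 221 = 59.55556; wedge = 139.25 − 112.45 = 26.8.
Deadweight loss = ½ × 59.55556 × 26.8 = 798.04.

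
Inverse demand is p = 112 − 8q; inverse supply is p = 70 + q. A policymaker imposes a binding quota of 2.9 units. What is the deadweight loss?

14.045

Competitive equilibrium: 112 − 8q = 70 + q → q* = 4.6667, p* = 74.6667.
At q = 2.9: demand price = 112 − 8·2.9 = 88.8; supply price = 70 + 1·2.9 = 72.9.
Δq = 4.6667 − 2.9 = 1.7667; wedge = 88.8 − 72.9 = 15.9.
DWL = ½ × 1.7667 × 15.9 = 14.045.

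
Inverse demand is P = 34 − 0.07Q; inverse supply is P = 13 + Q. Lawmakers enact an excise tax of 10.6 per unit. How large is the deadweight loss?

52.50

Competitive equilibrium: 34 − 0.07Q = 13 + Q → Q* = 19.6262, P* = 32.6262.
With the tax, the buyer price exceeds the seller price by 10.6: (34 − 0.07Q) − (13 + Q) = 10.6 → Q' = 9.7196.
ΔQ = 19.6262 − 9.7196 = 9.9066; the wedge equals the tax, 10.6.
DWL = ½ × 9.9066 × 10.6 = 52.50.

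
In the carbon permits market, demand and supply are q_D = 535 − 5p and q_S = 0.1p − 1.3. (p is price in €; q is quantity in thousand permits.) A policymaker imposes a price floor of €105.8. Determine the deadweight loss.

In inverse form: demand p = 107 − 0.2q, supply p = 13 + 10q.
Competitive equilibrium: 107 − 0.2q = 13 + 10q → q* = 9.2157, p* = 105.1569.
At the floor p = 105.8, quantity demanded = (107 − 105.8)/0.2 = 6.
Sellers' marginal cost at q' = 6: 13 + 10·6 = 73.
Δq = 9.2157 − 6 = 3.2157; wedge = 105.8 − 73 = 32.8.
DWL = ½ × 3.2157 × 32.8 = €52.74 thousand.

€52.74 thousand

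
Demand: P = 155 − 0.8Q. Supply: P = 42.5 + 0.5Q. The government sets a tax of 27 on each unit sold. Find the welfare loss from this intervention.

Competitive equilibrium: 155 − 0.8Q = 42.5 + 0.5Q → Q* = 86.53846, P* = 85.76923.
With the tax, the buyer price exceeds the seller price by 27: (155 − 0.8Q) − (42.5 + 0.5Q) = 27 → Q' = 65.76923.
ΔQ = 86.53846 − 65.76923 = 20.76923; the wedge equals the tax, 27.
The triangle = ½ × 20.76923 × 27 = 280.38.

280.38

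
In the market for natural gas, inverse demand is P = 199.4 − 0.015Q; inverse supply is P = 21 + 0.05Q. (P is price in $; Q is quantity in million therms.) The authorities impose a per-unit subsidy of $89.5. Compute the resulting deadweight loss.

$61617.31 million

Competitive equilibrium: 199.4 − 0.015Q = 21 + 0.05Q → Q* = 2744.6154, P* = 158.2308.
The subsidy lowers effective supply by 89.5: P = 0.05Q − 68.5.
New quantity: 199.4 − 0.015Q = 0.05Q − 68.5 → Q' = 4121.5385.
Overproduction ΔQ = 4121.5385 − 2744.6154 = 1376.9231; wedge = subsidy = 89.5.
Welfare loss = ½ × 1376.9231 × 89.5 = $61617.31 million.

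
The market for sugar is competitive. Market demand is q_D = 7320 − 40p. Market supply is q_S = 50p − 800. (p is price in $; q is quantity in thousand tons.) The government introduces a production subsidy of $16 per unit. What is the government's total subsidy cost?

$65066.67 thousand

In inverse form: demand p = 183 − 0.025q, supply p = 16 + 0.02q.
Competitive equilibrium: 183 − 0.025q = 16 + 0.02q → q* = 3711.1111, p* = 90.2222.
The subsidy lowers effective supply by 16: p = 0 + 0.02q.
New quantity: 183 − 0.025q = 0 + 0.02q → q' = 4066.6667.
Total subsidy cost = 16 × 4066.6667 = $65066.67 thousand.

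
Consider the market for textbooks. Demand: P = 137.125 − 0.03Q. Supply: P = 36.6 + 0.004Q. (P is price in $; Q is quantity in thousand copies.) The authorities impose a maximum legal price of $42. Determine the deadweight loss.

Competitive equilibrium: 137.125 − 0.03Q = 36.6 + 0.004Q → Q* = 2956.6176, P* = 48.4265.
At the ceiling P = 42, quantity supplied = (42 − 36.6)/0.004 = 1350.
Willingness to pay at Q' = 1350: 137.125 − 0.03·1350 = 96.625.
ΔQ = 2956.6176 − 1350 = 1606.6176; wedge = 96.625 − 42 = 54.625.
The triangle = ½ × 1606.6176 × 54.625 = $43880.74 thousand.

$43880.74 thousand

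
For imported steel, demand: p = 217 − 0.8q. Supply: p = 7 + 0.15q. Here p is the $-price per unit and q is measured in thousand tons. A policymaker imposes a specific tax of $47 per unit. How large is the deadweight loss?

$1162.63 thousand

Competitive equilibrium: 217 − 0.8q = 7 + 0.15q → q* = 221.0526, p* = 40.1579.
With the tax, the buyer price exceeds the seller price by 47: (217 − 0.8q) − (7 + 0.15q) = 47 → q' = 171.5789.
Δq = 221.0526 − 171.5789 = 49.4737; the wedge equals the tax, 47.
Welfare loss = ½ × 49.4737 × 47 = $1162.63 thousand.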